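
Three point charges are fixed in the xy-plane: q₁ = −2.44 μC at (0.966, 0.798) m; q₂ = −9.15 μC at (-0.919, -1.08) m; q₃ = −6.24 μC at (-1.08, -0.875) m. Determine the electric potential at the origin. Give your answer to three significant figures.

The total potential is the scalar sum of each charge's contribution, V = Σ kqᵢ/rᵢ.
Distances from the field point to each charge: r₁ = 1.25 m, r₂ = 1.42 m, r₃ = 1.39 m.
V = k[(-2.44×10⁻⁶)/(1.25) + (-9.15×10⁻⁶)/(1.42) + (-6.24×10⁻⁶)/(1.39)] = -1.16×10⁵ V.

-1.16×10⁵ V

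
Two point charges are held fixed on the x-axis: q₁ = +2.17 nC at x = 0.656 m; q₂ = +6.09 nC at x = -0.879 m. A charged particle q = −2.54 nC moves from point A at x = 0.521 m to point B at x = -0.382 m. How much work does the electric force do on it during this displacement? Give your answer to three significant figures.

The work done by the electric force is W_field = −ΔU = −q(V_B − V_A) = q(V_A − V_B).
At A: distances to the source charges are 0.135 m, 1.40 m; V_A = Σ kqᵢ/rᵢ = 184 V.
At B: distances to the source charges are 1.04 m, 0.497 m; V_B = Σ kqᵢ/rᵢ = 129 V.
ΔV = V_B − V_A = -54.7 V.
W_field = −qΔV = −(-2.54×10⁻⁹ C)(-54.7 V) = -1.39×10⁻⁷ J.

-1.39×10⁻⁷ J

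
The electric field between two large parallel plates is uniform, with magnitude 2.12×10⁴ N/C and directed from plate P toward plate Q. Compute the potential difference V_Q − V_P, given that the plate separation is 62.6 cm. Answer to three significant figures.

In a uniform field, potential decreases in the direction of E: ΔV = −E·d for a displacement d parallel to E.
Going from P to Q is a displacement of 62.6 cm along the field, so V_Q − V_P = −Ed = -1.33×10⁴ V.

-1.33×10⁴ V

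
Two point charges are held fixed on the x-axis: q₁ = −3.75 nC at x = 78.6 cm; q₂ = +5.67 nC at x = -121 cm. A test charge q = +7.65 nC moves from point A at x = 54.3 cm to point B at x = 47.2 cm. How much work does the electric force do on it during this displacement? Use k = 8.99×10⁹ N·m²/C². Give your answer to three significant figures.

The work done by the electric force is W_field = −ΔU = −q(V_B − V_A) = q(V_A − V_B).
At A: distances to the source charges are 0.243 m, 1.75 m; V_A = Σ kqᵢ/rᵢ = -110 V.
At B: distances to the source charges are 0.314 m, 1.68 m; V_B = Σ kqᵢ/rᵢ = -77.1 V.
ΔV = V_B − V_A = 32.6 V.
W_field = −qΔV = −(7.65×10⁻⁹ C)(32.6 V) = -2.49×10⁻⁷ J.

-2.49×10⁻⁷ J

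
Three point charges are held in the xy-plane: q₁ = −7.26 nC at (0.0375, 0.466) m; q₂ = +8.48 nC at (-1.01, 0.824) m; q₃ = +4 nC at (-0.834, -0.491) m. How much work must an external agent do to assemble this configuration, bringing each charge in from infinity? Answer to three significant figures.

-4.72×10⁻⁷ J

The assembly work is the sum of pairwise potential energies, U = Σ_{i<j} kqᵢqⱼ/rᵢⱼ.
Pair separations: r₁₂ = 1.11 m, r₁₃ = 1.29 m, r₂₃ = 1.33 m.
U = (-5.00×10⁻⁷) + (-2.02×10⁻⁷) + (2.30×10⁻⁷) = -4.72×10⁻⁷ J.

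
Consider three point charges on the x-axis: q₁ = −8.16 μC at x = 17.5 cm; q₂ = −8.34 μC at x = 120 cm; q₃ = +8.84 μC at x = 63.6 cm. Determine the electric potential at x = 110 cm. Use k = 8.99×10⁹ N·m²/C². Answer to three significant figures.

Electric potential is a scalar, so the contributions from each charge add algebraically: V = Σ kqᵢ/rᵢ.
Distances from the field point to each charge: r₁ = 0.925 m, r₂ = 0.100 m, r₃ = 0.464 m.
V = k[(-8.16×10⁻⁶)/(0.925) + (-8.34×10⁻⁶)/(0.100) + (8.84×10⁻⁶)/(0.464)] = -6.58×10⁵ V.

-6.58×10⁵ V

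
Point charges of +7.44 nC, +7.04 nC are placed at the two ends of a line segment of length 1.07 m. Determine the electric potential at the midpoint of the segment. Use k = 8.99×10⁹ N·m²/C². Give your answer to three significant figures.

243 V

Electric potential is a scalar, so the contributions from each charge add algebraically: V = Σ kqᵢ/rᵢ.
Each charge is 0.535 m from the midpoint.
V = k[(7.44×10⁻⁹)/(0.535) + (7.04×10⁻⁹)/(0.535)] = 243 V.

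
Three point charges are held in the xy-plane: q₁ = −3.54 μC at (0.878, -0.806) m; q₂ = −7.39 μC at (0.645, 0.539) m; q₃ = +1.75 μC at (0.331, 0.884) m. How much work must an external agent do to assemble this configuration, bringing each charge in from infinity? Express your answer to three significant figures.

-0.108 J

The assembly work is the sum of pairwise potential energies, U = Σ_{i<j} kqᵢqⱼ/rᵢⱼ.
Pair separations: r₁₂ = 1.37 m, r₁₃ = 1.78 m, r₂₃ = 0.466 m.
U = (0.172) + (-0.0314) + (-0.249) = -0.108 J.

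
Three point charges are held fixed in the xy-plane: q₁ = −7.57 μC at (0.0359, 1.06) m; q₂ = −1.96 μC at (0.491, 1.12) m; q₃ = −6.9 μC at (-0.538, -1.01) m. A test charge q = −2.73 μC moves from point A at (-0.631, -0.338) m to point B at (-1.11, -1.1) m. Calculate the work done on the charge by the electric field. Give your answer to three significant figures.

9.70×10⁻³ J

The work done by the electric force is W_field = −ΔU = −q(V_B − V_A) = q(V_A − V_B).
At A: distances to the source charges are 1.55 m, 1.84 m, 0.678 m; V_A = Σ kqᵢ/rᵢ = -1.45×10⁵ V.
At B: distances to the source charges are 2.45 m, 2.74 m, 0.579 m; V_B = Σ kqᵢ/rᵢ = -1.41×10⁵ V.
ΔV = V_B − V_A = 3550 V.
W_field = −qΔV = −(-2.73×10⁻⁶ C)(3550 V) = 9.70×10⁻³ J.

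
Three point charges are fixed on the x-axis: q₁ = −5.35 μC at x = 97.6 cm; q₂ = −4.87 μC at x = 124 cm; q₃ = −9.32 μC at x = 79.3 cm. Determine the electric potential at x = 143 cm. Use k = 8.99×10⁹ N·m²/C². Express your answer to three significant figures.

-4.68×10⁵ V

Electric potential is a scalar, so the contributions from each charge add algebraically: V = Σ kqᵢ/rᵢ.
Distances from the field point to each charge: r₁ = 0.454 m, r₂ = 0.190 m, r₃ = 0.637 m.
V = k[(-5.35×10⁻⁶)/(0.454) + (-4.87×10⁻⁶)/(0.190) + (-9.32×10⁻⁶)/(0.637)] = -4.68×10⁵ V.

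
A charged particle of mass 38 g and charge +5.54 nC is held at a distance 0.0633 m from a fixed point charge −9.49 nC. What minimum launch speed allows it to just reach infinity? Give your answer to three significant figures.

To just escape, total mechanical energy must reach zero at infinity: ½mv²_min + U = 0, so ½mv²_min = −U = |kQq|/r.
|U| = |kQq|/r = (8.99×10⁹ N·m²/C²)(9.49×10⁻⁹)(5.54×10⁻⁹)/(0.0633) = 7.47×10⁻⁶ J.
v_min = √(2|U|/m) = √(2·7.47×10⁻⁶/0.0380) = 0.0198 m/s.

0.0198 m/s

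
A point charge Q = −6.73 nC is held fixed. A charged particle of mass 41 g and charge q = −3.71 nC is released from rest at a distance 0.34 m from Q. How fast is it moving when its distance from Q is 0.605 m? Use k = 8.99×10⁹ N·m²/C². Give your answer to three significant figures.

3.76×10⁻³ m/s

Only the electrostatic force acts, so mechanical energy is conserved: ½mv² = U₁ − U₂ = kQq(1/r₁ − 1/r₂).
U₁ − U₂ = (8.99×10⁹ N·m²/C²)(-6.73×10⁻⁹ C)(-3.71×10⁻⁹ C)(1/0.340 − 1/0.605) = 2.89×10⁻⁷ J.
v = √(2·2.89×10⁻⁷/0.0410) = 3.76×10⁻³ m/s.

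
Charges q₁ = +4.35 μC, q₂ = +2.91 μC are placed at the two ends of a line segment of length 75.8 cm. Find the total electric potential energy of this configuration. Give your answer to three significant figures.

0.150 J

The work to assemble the configuration equals its total potential energy, U = Σ kqᵢqⱼ/rᵢⱼ over all pairs.
The separation is r = 0.758 m.
U = (0.150) = 0.150 J.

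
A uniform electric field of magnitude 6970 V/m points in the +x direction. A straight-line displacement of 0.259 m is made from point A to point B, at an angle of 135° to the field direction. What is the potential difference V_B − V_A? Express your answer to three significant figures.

Only the component of displacement along E changes the potential: ΔV = −E·d·cosθ.
ΔV = −(6970 V/m)(0.259 m)cos135° = 1280 V.

1280 V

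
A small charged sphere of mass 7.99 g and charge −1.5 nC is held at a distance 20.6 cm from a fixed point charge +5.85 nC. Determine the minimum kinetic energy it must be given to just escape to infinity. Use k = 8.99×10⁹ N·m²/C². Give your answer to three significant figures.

To just escape, total mechanical energy must reach zero at infinity: ½mv²_min + U = 0, so ½mv²_min = −U = |kQq|/r.
|U| = |kQq|/r = (8.99×10⁹ N·m²/C²)(5.85×10⁻⁹)(1.50×10⁻⁹)/(0.206) = 3.83×10⁻⁷ J.

3.83×10⁻⁷ J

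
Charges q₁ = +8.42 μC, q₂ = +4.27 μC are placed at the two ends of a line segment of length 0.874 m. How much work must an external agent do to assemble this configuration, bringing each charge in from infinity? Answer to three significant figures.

The assembly work is the sum of pairwise potential energies, U = Σ_{i<j} kqᵢqⱼ/rᵢⱼ.
The separation is r = 0.874 m.
U = (0.370) = 0.370 J.

0.370 J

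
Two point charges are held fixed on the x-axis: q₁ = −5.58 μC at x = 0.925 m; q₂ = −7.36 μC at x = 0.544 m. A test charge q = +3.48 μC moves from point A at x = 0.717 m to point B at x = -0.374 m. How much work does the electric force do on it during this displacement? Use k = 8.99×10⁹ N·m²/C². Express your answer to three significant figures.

The work done by the electric force is W_field = −ΔU = −q(V_B − V_A) = q(V_A − V_B).
At A: distances to the source charges are 0.208 m, 0.173 m; V_A = Σ kqᵢ/rᵢ = -6.24×10⁵ V.
At B: distances to the source charges are 1.30 m, 0.918 m; V_B = Σ kqᵢ/rᵢ = -1.11×10⁵ V.
ΔV = V_B − V_A = 5.13×10⁵ V.
W_field = −qΔV = −(3.48×10⁻⁶ C)(5.13×10⁵ V) = -1.79 J.

-1.79 J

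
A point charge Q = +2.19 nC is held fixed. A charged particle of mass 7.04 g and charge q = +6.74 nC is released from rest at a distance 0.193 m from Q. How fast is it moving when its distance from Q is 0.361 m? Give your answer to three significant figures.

Only the electrostatic force acts, so mechanical energy is conserved: ½mv² = U₁ − U₂ = kQq(1/r₁ − 1/r₂).
U₁ − U₂ = (8.99×10⁹ N·m²/C²)(2.19×10⁻⁹ C)(6.74×10⁻⁹ C)(1/0.193 − 1/0.361) = 3.20×10⁻⁷ J.
v = √(2·3.20×10⁻⁷/7.04×10⁻³) = 9.53×10⁻³ m/s.

9.53×10⁻³ m/s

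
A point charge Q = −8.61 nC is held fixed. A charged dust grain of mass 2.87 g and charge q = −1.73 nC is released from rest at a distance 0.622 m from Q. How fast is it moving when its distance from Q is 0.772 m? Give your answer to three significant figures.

5.40×10⁻³ m/s

Only the electrostatic force acts, so mechanical energy is conserved: ½mv² = U₁ − U₂ = kQq(1/r₁ − 1/r₂).
U₁ − U₂ = (8.99×10⁹ N·m²/C²)(-8.61×10⁻⁹ C)(-1.73×10⁻⁹ C)(1/0.622 − 1/0.772) = 4.18×10⁻⁸ J.
v = √(2·4.18×10⁻⁸/2.87×10⁻³) = 5.40×10⁻³ m/s.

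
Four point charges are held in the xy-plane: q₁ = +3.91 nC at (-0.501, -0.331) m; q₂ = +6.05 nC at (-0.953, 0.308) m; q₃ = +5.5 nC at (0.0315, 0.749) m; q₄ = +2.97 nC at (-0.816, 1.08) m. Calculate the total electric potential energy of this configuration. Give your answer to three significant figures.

The work to assemble the configuration equals its total potential energy, U = Σ kqᵢqⱼ/rᵢⱼ over all pairs.
Pair separations: r₁₂ = 0.783 m, r₁₃ = 1.20 m, r₁₄ = 1.45 m, r₂₃ = 1.08 m, r₂₄ = 0.784 m, r₃₄ = 0.910 m.
Summing all 6 pair terms gives U = 1.15×10⁻⁶ J.

1.15×10⁻⁶ J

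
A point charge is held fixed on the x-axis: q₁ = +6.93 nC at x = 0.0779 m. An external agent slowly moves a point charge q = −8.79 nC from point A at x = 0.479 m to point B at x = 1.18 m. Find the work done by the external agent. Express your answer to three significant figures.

8.68×10⁻⁷ J

For quasistatic motion the external work equals the change in potential energy: W_ext = qΔV = q(V_B − V_A).
At A: distance to the source charge is 0.401 m; V_A = kq₁/r = 155 V.
At B: distance to the source charge is 1.10 m; V_B = kq₁/r = 56.5 V.
ΔV = V_B − V_A = -98.8 V.
W_ext = qΔV = (-8.79×10⁻⁹ C)(-98.8 V) = 8.68×10⁻⁷ J.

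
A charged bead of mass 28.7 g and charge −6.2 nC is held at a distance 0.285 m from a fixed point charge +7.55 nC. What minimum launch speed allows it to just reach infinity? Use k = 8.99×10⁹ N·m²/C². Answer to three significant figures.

0.0101 m/s

To just escape, total mechanical energy must reach zero at infinity: ½mv²_min + U = 0, so ½mv²_min = −U = |kQq|/r.
|U| = |kQq|/r = (8.99×10⁹ N·m²/C²)(7.55×10⁻⁹)(6.20×10⁻⁹)/(0.285) = 1.48×10⁻⁶ J.
v_min = √(2|U|/m) = √(2·1.48×10⁻⁶/0.0287) = 0.0101 m/s.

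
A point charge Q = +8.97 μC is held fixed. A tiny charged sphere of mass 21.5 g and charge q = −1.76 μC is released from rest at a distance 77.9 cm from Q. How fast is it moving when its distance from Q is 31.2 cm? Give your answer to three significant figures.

Only the electrostatic force acts, so mechanical energy is conserved: ½mv² = U₁ − U₂ = kQq(1/r₁ − 1/r₂).
U₁ − U₂ = (8.99×10⁹ N·m²/C²)(8.97×10⁻⁶ C)(-1.76×10⁻⁶ C)(1/0.779 − 1/0.312) = 0.273 J.
v = √(2·0.273/0.0215) = 5.04 m/s.

5.04 m/s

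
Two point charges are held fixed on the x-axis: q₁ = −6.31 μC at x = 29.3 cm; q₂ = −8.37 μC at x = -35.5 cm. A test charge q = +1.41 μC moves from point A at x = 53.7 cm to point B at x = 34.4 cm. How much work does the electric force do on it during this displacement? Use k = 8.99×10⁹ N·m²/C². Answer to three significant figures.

The work done by the electric force is W_field = −ΔU = −q(V_B − V_A) = q(V_A − V_B).
At A: distances to the source charges are 0.244 m, 0.892 m; V_A = Σ kqᵢ/rᵢ = -3.17×10⁵ V.
At B: distances to the source charges are 0.0510 m, 0.699 m; V_B = Σ kqᵢ/rᵢ = -1.22×10⁶ V.
ΔV = V_B − V_A = -9.03×10⁵ V.
W_field = −qΔV = −(1.41×10⁻⁶ C)(-9.03×10⁵ V) = 1.27 J.

1.27 J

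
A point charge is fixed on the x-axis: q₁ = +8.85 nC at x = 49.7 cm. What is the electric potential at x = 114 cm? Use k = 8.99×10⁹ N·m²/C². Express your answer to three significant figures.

124 V

Electric potential is a scalar, so the contributions from each charge add algebraically: V = Σ kqᵢ/rᵢ.
V = k[(8.85×10⁻⁹)/(0.643)] = 124 V.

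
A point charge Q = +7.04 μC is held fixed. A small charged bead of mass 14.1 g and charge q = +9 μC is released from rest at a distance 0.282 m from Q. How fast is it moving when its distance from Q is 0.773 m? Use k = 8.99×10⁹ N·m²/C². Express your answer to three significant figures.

Only the electrostatic force acts, so mechanical energy is conserved: ½mv² = U₁ − U₂ = kQq(1/r₁ − 1/r₂).
U₁ − U₂ = (8.99×10⁹ N·m²/C²)(7.04×10⁻⁶ C)(9.00×10⁻⁶ C)(1/0.282 − 1/0.773) = 1.28 J.
v = √(2·1.28/0.0141) = 13.5 m/s.

13.5 m/s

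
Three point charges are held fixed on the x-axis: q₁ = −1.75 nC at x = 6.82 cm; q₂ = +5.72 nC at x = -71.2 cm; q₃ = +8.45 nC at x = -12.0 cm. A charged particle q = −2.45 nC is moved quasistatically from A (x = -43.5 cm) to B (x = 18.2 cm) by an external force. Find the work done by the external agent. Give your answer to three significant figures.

For quasistatic motion the external work equals the change in potential energy: W_ext = qΔV = q(V_B − V_A).
At A: distances to the source charges are 0.503 m, 0.277 m, 0.315 m; V_A = Σ kqᵢ/rᵢ = 396 V.
At B: distances to the source charges are 0.114 m, 0.894 m, 0.302 m; V_B = Σ kqᵢ/rᵢ = 171 V.
ΔV = V_B − V_A = -225 V.
W_ext = qΔV = (-2.45×10⁻⁹ C)(-225 V) = 5.51×10⁻⁷ J.

5.51×10⁻⁷ J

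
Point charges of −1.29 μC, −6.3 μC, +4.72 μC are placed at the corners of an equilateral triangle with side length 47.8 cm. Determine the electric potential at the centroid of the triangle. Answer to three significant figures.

-9.35×10⁴ V

The total potential is the scalar sum of each charge's contribution, V = Σ kqᵢ/rᵢ.
The distance from each vertex to the centroid is a/√3 = 0.276 m.
V = k[(-1.29×10⁻⁶)/(0.276) + (-6.30×10⁻⁶)/(0.276) + (4.72×10⁻⁶)/(0.276)] = -9.35×10⁴ V.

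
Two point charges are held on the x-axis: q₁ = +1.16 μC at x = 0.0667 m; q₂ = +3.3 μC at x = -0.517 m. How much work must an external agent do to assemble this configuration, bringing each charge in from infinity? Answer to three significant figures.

The assembly work is the sum of pairwise potential energies, U = Σ_{i<j} kqᵢqⱼ/rᵢⱼ.
Pair separations: r₁₂ = 0.584 m.
U = (0.0590) = 0.0590 J.

0.0590 J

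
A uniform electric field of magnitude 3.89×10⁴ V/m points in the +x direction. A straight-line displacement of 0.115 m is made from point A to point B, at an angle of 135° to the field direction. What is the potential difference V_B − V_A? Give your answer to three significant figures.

Only the component of displacement along E changes the potential: ΔV = −E·d·cosθ.
ΔV = −(3.89×10⁴ V/m)(0.115 m)cos135° = 3160 V.

3160 V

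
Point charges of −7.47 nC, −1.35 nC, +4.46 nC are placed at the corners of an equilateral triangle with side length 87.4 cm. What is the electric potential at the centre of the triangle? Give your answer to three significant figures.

Electric potential is a scalar, so the contributions from each charge add algebraically: V = Σ kqᵢ/rᵢ.
The distance from each vertex to the centroid is a/√3 = 0.505 m.
V = k[(-7.47×10⁻⁹)/(0.505) + (-1.35×10⁻⁹)/(0.505) + (4.46×10⁻⁹)/(0.505)] = -77.7 V.

-77.7 V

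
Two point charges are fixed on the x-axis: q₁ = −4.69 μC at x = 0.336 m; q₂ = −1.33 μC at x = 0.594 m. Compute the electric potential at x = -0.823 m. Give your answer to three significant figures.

-4.48×10⁴ V

Electric potential is a scalar, so the contributions from each charge add algebraically: V = Σ kqᵢ/rᵢ.
Distances from the field point to each charge: r₁ = 1.16 m, r₂ = 1.42 m.
V = k[(-4.69×10⁻⁶)/(1.16) + (-1.33×10⁻⁶)/(1.42)] = -4.48×10⁴ V.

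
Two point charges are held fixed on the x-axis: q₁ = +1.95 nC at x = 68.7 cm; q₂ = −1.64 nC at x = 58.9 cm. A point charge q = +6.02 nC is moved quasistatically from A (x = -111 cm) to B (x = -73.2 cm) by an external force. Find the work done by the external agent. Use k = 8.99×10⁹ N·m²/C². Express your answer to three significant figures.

6.96×10⁻¹⁰ J

For quasistatic motion the external work equals the change in potential energy: W_ext = qΔV = q(V_B − V_A).
At A: distances to the source charges are 1.80 m, 1.70 m; V_A = Σ kqᵢ/rᵢ = 1.08 V.
At B: distances to the source charges are 1.42 m, 1.32 m; V_B = Σ kqᵢ/rᵢ = 1.19 V.
ΔV = V_B − V_A = 0.116 V.
W_ext = qΔV = (6.02×10⁻⁹ C)(0.116 V) = 6.96×10⁻¹⁰ J.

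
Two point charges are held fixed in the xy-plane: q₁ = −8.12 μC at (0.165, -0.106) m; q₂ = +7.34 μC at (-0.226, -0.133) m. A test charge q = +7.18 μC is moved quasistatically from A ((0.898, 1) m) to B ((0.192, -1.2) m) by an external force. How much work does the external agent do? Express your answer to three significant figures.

0.0326 J

For quasistatic motion the external work equals the change in potential energy: W_ext = qΔV = q(V_B − V_A).
At A: distances to the source charges are 1.33 m, 1.60 m; V_A = Σ kqᵢ/rᵢ = -1.37×10⁴ V.
At B: distances to the source charges are 1.09 m, 1.15 m; V_B = Σ kqᵢ/rᵢ = -9120 V.
ΔV = V_B − V_A = 4550 V.
W_ext = qΔV = (7.18×10⁻⁶ C)(4550 V) = 0.0326 J.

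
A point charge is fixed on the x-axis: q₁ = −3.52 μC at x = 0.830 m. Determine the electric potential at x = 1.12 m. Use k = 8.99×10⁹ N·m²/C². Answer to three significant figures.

The total potential is the scalar sum of each charge's contribution, V = Σ kqᵢ/rᵢ.
V = k[(-3.52×10⁻⁶)/(0.290)] = -1.09×10⁵ V.

-1.09×10⁵ V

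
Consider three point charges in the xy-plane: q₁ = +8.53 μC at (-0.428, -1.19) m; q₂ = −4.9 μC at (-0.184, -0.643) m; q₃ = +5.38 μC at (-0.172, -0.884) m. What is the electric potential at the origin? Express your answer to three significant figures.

Electric potential is a scalar, so the contributions from each charge add algebraically: V = Σ kqᵢ/rᵢ.
Distances from the field point to each charge: r₁ = 1.26 m, r₂ = 0.669 m, r₃ = 0.901 m.
V = k[(8.53×10⁻⁶)/(1.26) + (-4.90×10⁻⁶)/(0.669) + (5.38×10⁻⁶)/(0.901)] = 4.85×10⁴ V.

4.85×10⁴ V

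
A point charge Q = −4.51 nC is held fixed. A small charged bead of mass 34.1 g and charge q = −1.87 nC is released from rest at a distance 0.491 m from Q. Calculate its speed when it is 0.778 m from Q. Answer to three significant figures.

1.83×10⁻³ m/s

Only the electrostatic force acts, so mechanical energy is conserved: ½mv² = U₁ − U₂ = kQq(1/r₁ − 1/r₂).
U₁ − U₂ = (8.99×10⁹ N·m²/C²)(-4.51×10⁻⁹ C)(-1.87×10⁻⁹ C)(1/0.491 − 1/0.778) = 5.70×10⁻⁸ J.
v = √(2·5.70×10⁻⁸/0.0341) = 1.83×10⁻³ m/s.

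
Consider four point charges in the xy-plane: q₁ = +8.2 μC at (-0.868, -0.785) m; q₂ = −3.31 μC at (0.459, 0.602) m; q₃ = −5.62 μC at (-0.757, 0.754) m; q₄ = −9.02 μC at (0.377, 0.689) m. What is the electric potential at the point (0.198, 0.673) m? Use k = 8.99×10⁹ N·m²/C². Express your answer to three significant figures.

Electric potential is a scalar, so the contributions from each charge add algebraically: V = Σ kqᵢ/rᵢ.
Distances from the field point to each charge: r₁ = 1.81 m, r₂ = 0.270 m, r₃ = 0.958 m, r₄ = 0.180 m.
V = k[(8.20×10⁻⁶)/(1.81) + (-3.31×10⁻⁶)/(0.270) + (-5.62×10⁻⁶)/(0.958) + (-9.02×10⁻⁶)/(0.180)] = -5.73×10⁵ V.

-5.73×10⁵ V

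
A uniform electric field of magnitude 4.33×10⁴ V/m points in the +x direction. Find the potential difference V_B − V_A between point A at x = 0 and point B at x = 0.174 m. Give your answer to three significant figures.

In a uniform field, potential decreases in the direction of E: V_B − V_A = −E·Δx.
V_B − V_A = −(4.33×10⁴ V/m)(0.174 m) = -7530 V.

-7530 V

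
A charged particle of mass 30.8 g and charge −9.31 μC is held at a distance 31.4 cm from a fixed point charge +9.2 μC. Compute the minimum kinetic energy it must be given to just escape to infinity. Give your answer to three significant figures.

2.45 J

To just escape, total mechanical energy must reach zero at infinity: ½mv²_min + U = 0, so ½mv²_min = −U = |kQq|/r.
|U| = |kQq|/r = (8.99×10⁹ N·m²/C²)(9.20×10⁻⁶)(9.31×10⁻⁶)/(0.314) = 2.45 J.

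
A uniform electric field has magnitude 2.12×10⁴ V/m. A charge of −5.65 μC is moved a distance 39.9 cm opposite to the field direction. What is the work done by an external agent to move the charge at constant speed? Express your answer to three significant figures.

The potential change for a displacement 39.9 cm opposite to the field direction is ΔV = +Ed = 8460 V.
W_ext = qΔV = -0.0478 J.

-0.0478 J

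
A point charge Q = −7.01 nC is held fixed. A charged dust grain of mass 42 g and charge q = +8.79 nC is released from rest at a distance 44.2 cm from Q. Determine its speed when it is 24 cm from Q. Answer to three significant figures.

7.09×10⁻³ m/s

Only the electrostatic force acts, so mechanical energy is conserved: ½mv² = U₁ − U₂ = kQq(1/r₁ − 1/r₂).
U₁ − U₂ = (8.99×10⁹ N·m²/C²)(-7.01×10⁻⁹ C)(8.79×10⁻⁹ C)(1/0.442 − 1/0.240) = 1.05×10⁻⁶ J.
v = √(2·1.05×10⁻⁶/0.0420) = 7.09×10⁻³ m/s.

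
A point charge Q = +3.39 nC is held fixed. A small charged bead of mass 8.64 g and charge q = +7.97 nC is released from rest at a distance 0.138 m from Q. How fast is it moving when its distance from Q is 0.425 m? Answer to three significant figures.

Only the electrostatic force acts, so mechanical energy is conserved: ½mv² = U₁ − U₂ = kQq(1/r₁ − 1/r₂).
U₁ − U₂ = (8.99×10⁹ N·m²/C²)(3.39×10⁻⁹ C)(7.97×10⁻⁹ C)(1/0.138 − 1/0.425) = 1.19×10⁻⁶ J.
v = √(2·1.19×10⁻⁶/8.64×10⁻³) = 0.0166 m/s.

0.0166 m/s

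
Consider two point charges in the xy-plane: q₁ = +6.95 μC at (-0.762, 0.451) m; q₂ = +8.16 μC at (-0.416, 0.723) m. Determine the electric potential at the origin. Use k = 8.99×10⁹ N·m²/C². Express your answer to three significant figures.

The total potential is the scalar sum of each charge's contribution, V = Σ kqᵢ/rᵢ.
Distances from the field point to each charge: r₁ = 0.885 m, r₂ = 0.834 m.
V = k[(6.95×10⁻⁶)/(0.885) + (8.16×10⁻⁶)/(0.834)] = 1.59×10⁵ V.

1.59×10⁵ V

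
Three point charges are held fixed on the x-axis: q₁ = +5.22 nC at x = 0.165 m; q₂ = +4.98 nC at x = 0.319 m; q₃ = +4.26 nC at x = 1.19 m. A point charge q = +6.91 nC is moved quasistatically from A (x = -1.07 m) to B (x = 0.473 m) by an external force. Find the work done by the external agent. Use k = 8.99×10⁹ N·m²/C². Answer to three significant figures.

For quasistatic motion the external work equals the change in potential energy: W_ext = qΔV = q(V_B − V_A).
At A: distances to the source charges are 1.24 m, 1.39 m, 2.26 m; V_A = Σ kqᵢ/rᵢ = 87.2 V.
At B: distances to the source charges are 0.308 m, 0.154 m, 0.717 m; V_B = Σ kqᵢ/rᵢ = 496 V.
ΔV = V_B − V_A = 409 V.
W_ext = qΔV = (6.91×10⁻⁹ C)(409 V) = 2.83×10⁻⁶ J.

2.83×10⁻⁶ J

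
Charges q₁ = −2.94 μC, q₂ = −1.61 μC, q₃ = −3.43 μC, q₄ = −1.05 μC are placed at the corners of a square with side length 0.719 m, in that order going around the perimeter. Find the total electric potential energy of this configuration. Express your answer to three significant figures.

0.316 J

The assembly work is the sum of pairwise potential energies, U = Σ_{i<j} kqᵢqⱼ/rᵢⱼ.
The four side pairs have separation 0.719 m and the two diagonal pairs 1.02 m.
Summing all 6 pair terms gives U = 0.316 J.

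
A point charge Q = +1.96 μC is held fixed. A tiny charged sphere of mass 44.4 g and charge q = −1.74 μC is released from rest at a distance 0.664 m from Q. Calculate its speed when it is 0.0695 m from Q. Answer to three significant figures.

Only the electrostatic force acts, so mechanical energy is conserved: ½mv² = U₁ − U₂ = kQq(1/r₁ − 1/r₂).
U₁ − U₂ = (8.99×10⁹ N·m²/C²)(1.96×10⁻⁶ C)(-1.74×10⁻⁶ C)(1/0.664 − 1/0.0695) = 0.395 J.
v = √(2·0.395/0.0444) = 4.22 m/s.

4.22 m/s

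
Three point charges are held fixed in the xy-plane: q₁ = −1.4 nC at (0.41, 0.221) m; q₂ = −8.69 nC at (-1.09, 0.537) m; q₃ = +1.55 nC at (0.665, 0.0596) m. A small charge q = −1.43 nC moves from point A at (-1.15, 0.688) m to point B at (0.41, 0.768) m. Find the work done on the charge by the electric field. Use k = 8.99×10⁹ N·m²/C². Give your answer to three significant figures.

The work done by the electric force is W_field = −ΔU = −q(V_B − V_A) = q(V_A − V_B).
At A: distances to the source charges are 1.63 m, 0.162 m, 1.92 m; V_A = Σ kqᵢ/rᵢ = -481 V.
At B: distances to the source charges are 0.547 m, 1.52 m, 0.753 m; V_B = Σ kqᵢ/rᵢ = -56.0 V.
ΔV = V_B − V_A = 425 V.
W_field = −qΔV = −(-1.43×10⁻⁹ C)(425 V) = 6.08×10⁻⁷ J.

6.08×10⁻⁷ J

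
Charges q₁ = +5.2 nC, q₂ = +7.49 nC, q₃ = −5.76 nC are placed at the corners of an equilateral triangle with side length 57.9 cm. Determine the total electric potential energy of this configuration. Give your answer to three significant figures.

-5.30×10⁻⁷ J

The assembly work is the sum of pairwise potential energies, U = Σ_{i<j} kqᵢqⱼ/rᵢⱼ.
All three pair separations equal the side length, 0.579 m.
U = (6.05×10⁻⁷) + (-4.65×10⁻⁷) + (-6.70×10⁻⁷) = -5.30×10⁻⁷ J.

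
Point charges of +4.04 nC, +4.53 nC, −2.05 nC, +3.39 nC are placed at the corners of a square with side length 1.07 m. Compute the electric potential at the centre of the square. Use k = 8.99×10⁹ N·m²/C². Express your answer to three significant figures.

The total potential is the scalar sum of each charge's contribution, V = Σ kqᵢ/rᵢ.
The distance from each corner to the centre is a√2/2 = 0.757 m.
V = k[(4.04×10⁻⁹)/(0.757) + (4.53×10⁻⁹)/(0.757) + (-2.05×10⁻⁹)/(0.757) + (3.39×10⁻⁹)/(0.757)] = 118 V.

118 V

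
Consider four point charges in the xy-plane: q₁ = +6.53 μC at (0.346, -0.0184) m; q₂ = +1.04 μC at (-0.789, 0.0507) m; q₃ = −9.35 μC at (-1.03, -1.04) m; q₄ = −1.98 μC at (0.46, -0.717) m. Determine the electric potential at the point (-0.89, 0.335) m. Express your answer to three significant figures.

5440 V

Electric potential is a scalar, so the contributions from each charge add algebraically: V = Σ kqᵢ/rᵢ.
Distances from the field point to each charge: r₁ = 1.29 m, r₂ = 0.302 m, r₃ = 1.38 m, r₄ = 1.71 m.
V = k[(6.53×10⁻⁶)/(1.29) + (1.04×10⁻⁶)/(0.302) + (-9.35×10⁻⁶)/(1.38) + (-1.98×10⁻⁶)/(1.71)] = 5440 V.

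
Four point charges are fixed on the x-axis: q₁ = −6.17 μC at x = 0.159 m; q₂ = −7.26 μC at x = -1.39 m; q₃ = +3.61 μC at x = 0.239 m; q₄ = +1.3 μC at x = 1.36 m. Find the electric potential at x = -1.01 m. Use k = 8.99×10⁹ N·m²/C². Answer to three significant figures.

Electric potential is a scalar, so the contributions from each charge add algebraically: V = Σ kqᵢ/rᵢ.
Distances from the field point to each charge: r₁ = 1.17 m, r₂ = 0.380 m, r₃ = 1.25 m, r₄ = 2.37 m.
V = k[(-6.17×10⁻⁶)/(1.17) + (-7.26×10⁻⁶)/(0.380) + (3.61×10⁻⁶)/(1.25) + (1.30×10⁻⁶)/(2.37)] = -1.88×10⁵ V.

-1.88×10⁵ V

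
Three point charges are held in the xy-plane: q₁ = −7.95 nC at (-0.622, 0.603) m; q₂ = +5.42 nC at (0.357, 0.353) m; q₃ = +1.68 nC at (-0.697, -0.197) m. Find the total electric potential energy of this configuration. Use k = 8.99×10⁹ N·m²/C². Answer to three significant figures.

-4.64×10⁻⁷ J

The work to assemble the configuration equals its total potential energy, U = Σ kqᵢqⱼ/rᵢⱼ over all pairs.
Pair separations: r₁₂ = 1.01 m, r₁₃ = 0.804 m, r₂₃ = 1.19 m.
U = (-3.83×10⁻⁷) + (-1.49×10⁻⁷) + (6.89×10⁻⁸) = -4.64×10⁻⁷ J.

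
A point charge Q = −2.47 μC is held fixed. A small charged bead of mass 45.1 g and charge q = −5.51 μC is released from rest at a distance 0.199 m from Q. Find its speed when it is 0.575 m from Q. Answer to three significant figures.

Only the electrostatic force acts, so mechanical energy is conserved: ½mv² = U₁ − U₂ = kQq(1/r₁ − 1/r₂).
U₁ − U₂ = (8.99×10⁹ N·m²/C²)(-2.47×10⁻⁶ C)(-5.51×10⁻⁶ C)(1/0.199 − 1/0.575) = 0.402 J.
v = √(2·0.402/0.0451) = 4.22 m/s.

4.22 m/s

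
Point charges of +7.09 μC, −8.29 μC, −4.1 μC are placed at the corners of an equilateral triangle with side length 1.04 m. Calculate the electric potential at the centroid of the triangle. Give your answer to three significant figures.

The total potential is the scalar sum of each charge's contribution, V = Σ kqᵢ/rᵢ.
The distance from each vertex to the centroid is a/√3 = 0.600 m.
V = k[(7.09×10⁻⁶)/(0.600) + (-8.29×10⁻⁶)/(0.600) + (-4.10×10⁻⁶)/(0.600)] = -7.94×10⁴ V.

-7.94×10⁴ V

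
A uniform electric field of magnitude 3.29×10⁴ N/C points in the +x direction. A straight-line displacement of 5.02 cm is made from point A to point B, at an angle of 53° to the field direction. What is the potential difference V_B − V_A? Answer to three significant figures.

-994 V

Only the component of displacement along E changes the potential: ΔV = −E·d·cosθ.
ΔV = −(3.29×10⁴ V/m)(0.0502 m)cos53° = -994 V.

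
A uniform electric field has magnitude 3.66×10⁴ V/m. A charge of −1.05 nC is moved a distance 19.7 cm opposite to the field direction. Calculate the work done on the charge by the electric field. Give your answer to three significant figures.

The potential change for a displacement 19.7 cm opposite to the field direction is ΔV = +Ed = 7210 V.
W_field = −qΔV = 7.57×10⁻⁶ J.

7.57×10⁻⁶ J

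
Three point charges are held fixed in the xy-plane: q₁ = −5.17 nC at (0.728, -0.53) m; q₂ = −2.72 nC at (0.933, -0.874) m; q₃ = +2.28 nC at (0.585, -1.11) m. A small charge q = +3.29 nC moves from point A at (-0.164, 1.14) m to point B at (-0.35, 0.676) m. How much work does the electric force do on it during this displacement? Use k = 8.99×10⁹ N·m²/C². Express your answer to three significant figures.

1.37×10⁻⁸ J

The work done by the electric force is W_field = −ΔU = −q(V_B − V_A) = q(V_A − V_B).
At A: distances to the source charges are 1.89 m, 2.29 m, 2.37 m; V_A = Σ kqᵢ/rᵢ = -26.6 V.
At B: distances to the source charges are 1.62 m, 2.01 m, 2.02 m; V_B = Σ kqᵢ/rᵢ = -30.7 V.
ΔV = V_B − V_A = -4.15 V.
W_field = −qΔV = −(3.29×10⁻⁹ C)(-4.15 V) = 1.37×10⁻⁸ J.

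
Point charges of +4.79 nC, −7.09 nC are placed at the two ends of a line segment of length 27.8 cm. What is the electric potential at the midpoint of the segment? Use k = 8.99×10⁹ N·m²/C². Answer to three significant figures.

The total potential is the scalar sum of each charge's contribution, V = Σ kqᵢ/rᵢ.
Each charge is 0.139 m from the midpoint.
V = k[(4.79×10⁻⁹)/(0.139) + (-7.09×10⁻⁹)/(0.139)] = -149 V.

-149 V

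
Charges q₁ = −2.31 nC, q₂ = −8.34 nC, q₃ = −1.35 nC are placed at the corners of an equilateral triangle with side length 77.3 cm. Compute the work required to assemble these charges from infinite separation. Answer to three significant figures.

The work to assemble the configuration equals its total potential energy, U = Σ kqᵢqⱼ/rᵢⱼ over all pairs.
All three pair separations equal the side length, 0.773 m.
U = (2.24×10⁻⁷) + (3.63×10⁻⁸) + (1.31×10⁻⁷) = 3.91×10⁻⁷ J.

3.91×10⁻⁷ J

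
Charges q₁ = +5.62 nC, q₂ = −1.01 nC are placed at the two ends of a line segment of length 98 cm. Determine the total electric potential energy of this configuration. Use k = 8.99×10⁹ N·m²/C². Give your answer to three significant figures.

-5.21×10⁻⁸ J

The work to assemble the configuration equals its total potential energy, U = Σ kqᵢqⱼ/rᵢⱼ over all pairs.
The separation is r = 0.980 m.
U = (-5.21×10⁻⁸) = -5.21×10⁻⁸ J.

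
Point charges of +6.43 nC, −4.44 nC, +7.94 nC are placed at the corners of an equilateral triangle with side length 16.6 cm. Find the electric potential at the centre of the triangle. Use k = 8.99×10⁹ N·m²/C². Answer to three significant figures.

Electric potential is a scalar, so the contributions from each charge add algebraically: V = Σ kqᵢ/rᵢ.
The distance from each vertex to the centroid is a/√3 = 0.0958 m.
V = k[(6.43×10⁻⁹)/(0.0958) + (-4.44×10⁻⁹)/(0.0958) + (7.94×10⁻⁹)/(0.0958)] = 931 V.

931 V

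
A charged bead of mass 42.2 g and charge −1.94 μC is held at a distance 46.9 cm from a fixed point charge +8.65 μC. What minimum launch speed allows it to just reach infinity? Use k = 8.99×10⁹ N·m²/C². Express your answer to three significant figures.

3.90 m/s

To just escape, total mechanical energy must reach zero at infinity: ½mv²_min + U = 0, so ½mv²_min = −U = |kQq|/r.
|U| = |kQq|/r = (8.99×10⁹ N·m²/C²)(8.65×10⁻⁶)(1.94×10⁻⁶)/(0.469) = 0.322 J.
v_min = √(2|U|/m) = √(2·0.322/0.0422) = 3.90 m/s.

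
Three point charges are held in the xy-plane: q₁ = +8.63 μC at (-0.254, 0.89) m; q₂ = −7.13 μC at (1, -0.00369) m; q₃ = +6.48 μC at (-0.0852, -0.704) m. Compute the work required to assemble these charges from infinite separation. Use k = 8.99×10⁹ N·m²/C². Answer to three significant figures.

The assembly work is the sum of pairwise potential energies, U = Σ_{i<j} kqᵢqⱼ/rᵢⱼ.
Pair separations: r₁₂ = 1.54 m, r₁₃ = 1.60 m, r₂₃ = 1.29 m.
U = (-0.359) + (0.314) + (-0.322) = -0.367 J.

-0.367 J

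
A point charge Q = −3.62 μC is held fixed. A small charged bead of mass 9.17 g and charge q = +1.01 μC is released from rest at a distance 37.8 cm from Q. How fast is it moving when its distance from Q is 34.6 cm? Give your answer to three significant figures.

Only the electrostatic force acts, so mechanical energy is conserved: ½mv² = U₁ − U₂ = kQq(1/r₁ − 1/r₂).
U₁ − U₂ = (8.99×10⁹ N·m²/C²)(-3.62×10⁻⁶ C)(1.01×10⁻⁶ C)(1/0.378 − 1/0.346) = 8.04×10⁻³ J.
v = √(2·8.04×10⁻³/9.17×10⁻³) = 1.32 m/s.

1.32 m/s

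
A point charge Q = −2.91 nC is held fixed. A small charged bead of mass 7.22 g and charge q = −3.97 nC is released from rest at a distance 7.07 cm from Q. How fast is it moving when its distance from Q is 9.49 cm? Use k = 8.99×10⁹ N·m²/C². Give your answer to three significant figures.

Only the electrostatic force acts, so mechanical energy is conserved: ½mv² = U₁ − U₂ = kQq(1/r₁ − 1/r₂).
U₁ − U₂ = (8.99×10⁹ N·m²/C²)(-2.91×10⁻⁹ C)(-3.97×10⁻⁹ C)(1/0.0707 − 1/0.0949) = 3.75×10⁻⁷ J.
v = √(2·3.75×10⁻⁷/7.22×10⁻³) = 0.0102 m/s.

0.0102 m/s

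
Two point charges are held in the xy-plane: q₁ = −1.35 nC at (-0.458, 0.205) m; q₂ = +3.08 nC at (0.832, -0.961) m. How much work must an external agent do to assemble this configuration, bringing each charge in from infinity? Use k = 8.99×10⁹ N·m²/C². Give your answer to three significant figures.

The assembly work is the sum of pairwise potential energies, U = Σ_{i<j} kqᵢqⱼ/rᵢⱼ.
Pair separations: r₁₂ = 1.74 m.
U = (-2.15×10⁻⁸) = -2.15×10⁻⁸ J.

-2.15×10⁻⁸ J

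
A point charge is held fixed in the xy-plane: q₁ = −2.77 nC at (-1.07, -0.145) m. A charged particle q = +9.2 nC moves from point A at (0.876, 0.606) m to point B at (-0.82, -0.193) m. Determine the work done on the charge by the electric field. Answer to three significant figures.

The work done by the electric force is W_field = −ΔU = −q(V_B − V_A) = q(V_A − V_B).
At A: distance to the source charge is 2.09 m; V_A = kq₁/r = -11.9 V.
At B: distance to the source charge is 0.255 m; V_B = kq₁/r = -97.8 V.
ΔV = V_B − V_A = -85.9 V.
W_field = −qΔV = −(9.20×10⁻⁹ C)(-85.9 V) = 7.90×10⁻⁷ J.

7.90×10⁻⁷ J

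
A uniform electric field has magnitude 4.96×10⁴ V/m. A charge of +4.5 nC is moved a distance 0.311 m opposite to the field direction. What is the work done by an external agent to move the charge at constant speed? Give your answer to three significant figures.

6.94×10⁻⁵ J

The potential change for a displacement 0.311 m opposite to the field direction is ΔV = +Ed = 1.54×10⁴ V.
W_ext = qΔV = 6.94×10⁻⁵ J.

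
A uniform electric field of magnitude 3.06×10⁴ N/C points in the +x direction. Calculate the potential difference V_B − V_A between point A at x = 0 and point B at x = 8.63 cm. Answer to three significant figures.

-2640 V

In a uniform field, potential decreases in the direction of E: V_B − V_A = −E·Δx.
V_B − V_A = −(3.06×10⁴ V/m)(0.0863 m) = -2640 V.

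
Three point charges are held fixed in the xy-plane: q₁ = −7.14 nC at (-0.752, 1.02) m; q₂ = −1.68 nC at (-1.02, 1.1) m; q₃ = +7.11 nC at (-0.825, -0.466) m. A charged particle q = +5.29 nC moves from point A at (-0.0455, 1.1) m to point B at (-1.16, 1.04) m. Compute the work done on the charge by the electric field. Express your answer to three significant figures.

The work done by the electric force is W_field = −ΔU = −q(V_B − V_A) = q(V_A − V_B).
At A: distances to the source charges are 0.711 m, 0.975 m, 1.75 m; V_A = Σ kqᵢ/rᵢ = -69.2 V.
At B: distances to the source charges are 0.408 m, 0.152 m, 1.54 m; V_B = Σ kqᵢ/rᵢ = -215 V.
ΔV = V_B − V_A = -146 V.
W_field = −qΔV = −(5.29×10⁻⁹ C)(-146 V) = 7.70×10⁻⁷ J.

7.70×10⁻⁷ J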